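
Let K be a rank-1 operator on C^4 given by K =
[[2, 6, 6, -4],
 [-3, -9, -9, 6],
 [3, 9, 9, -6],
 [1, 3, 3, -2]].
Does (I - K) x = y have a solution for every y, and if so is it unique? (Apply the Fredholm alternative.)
(I - K) is invertible (det(I - K) = 1 ≠ 0), so for every y in C^4 the equation (I - K) x = y has a unique solution.

K has rank 1, so it is an outer product K = u v^T: every row of K is a multiple of one row vector. Reading off the entries, u = (-2, 3, -3, -1) and v = (-1, -3, -3, 2) (row i of K equals u_i·v^T). A rank-one matrix u v^T satisfies K u = u (v·u) and kills the (3)-dimensional subspace v^⊥, so its characteristic polynomial is lambda^3 (lambda - v·u) with v·u = tr K = 0. Hence the eigenvalues of I - K are 1 (multiplicity 3) and 1 - (0) = 1, so det(I - K) = 1. (Direct check: I - K =
[[-1, -6, -6, 4],
 [3, 10, 9, -6],
 [-3, -9, -8, 6],
 [-1, -3, -3, 3]]
has determinant 1.) The finite-dimensional Fredholm alternative says: either (I - K) is invertible, or ker(I - K) ≠ {0} and then range(I - K) = ker((I - K)^*)^⊥, with dim ker(I - K) = dim ker((I - K)^*). Since det(I - K) ≠ 0, 1 is not an eigenvalue of K and ker(I - K) = {0}, so we are in the first case: for every y there is a unique x = (I - K)^(-1) y. Explicitly, by the Sherman–Morrison formula, (I - u v^T)^(-1) = I + u v^T/(1 - v·u), i.e. (I - K)^(-1) = I + K.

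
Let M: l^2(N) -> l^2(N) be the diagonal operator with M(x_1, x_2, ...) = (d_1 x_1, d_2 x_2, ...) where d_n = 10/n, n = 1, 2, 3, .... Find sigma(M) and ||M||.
sigma(M) = {10/n : n ≥ 1} ∪ {0}; ||M|| = 10

A bounded diagonal operator on l^2 with diagonal entries d_n has spectrum equal to the closure of {d_n : n ≥ 1}: every d_n is an eigenvalue (with eigenvector e_n), so {d_n} ⊂ sigma(M); the spectrum is closed, so its closure is too; and for lambda not in the closure, (M - lambda I) has bounded inverse (the diagonal entries 1/(d_n - lambda) are bounded). For our sequence d_n = 10/n, n = 1, 2, 3, ...:
  - {d_n} = {10/n : n ≥ 1}; the only limit point is 0
  - closure = {10/n : n ≥ 1} ∪ {0}
For the norm: a diagonal operator has ||M|| = sup_n |d_n|. Here d_n = 10/n is positive and decreasing, so sup_n |d_n| = d_1 = 10. So ||M|| = 10.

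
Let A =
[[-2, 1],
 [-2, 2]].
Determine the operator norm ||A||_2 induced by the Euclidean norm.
||A||_2 = sqrt((13 + sqrt(153))/2) ≈ 3.5616 (= sqrt(largest eigenvalue of A^T A))

||A||_2 = sigma_max(A) = sqrt(lambda_max(A^T A)). Form the symmetric matrix M = A^T A =
[[8, -6],
 [-6, 5]].
Its characteristic polynomial (trace, determinant of M give the coefficients) is
  p(λ) = det(λ I - M) = λ^2 - 13λ + 4.
For λ^2 - 13λ + 4 the discriminant is 153. It is nonnegative but not a perfect square, so the roots are real and irrational: λ = (13 ± sqrt(153))/2 ≈ 12.6847, 0.3153.
So the eigenvalues of A^T A are ≈ 0.3153, 12.6847 (all ≥ 0, as they must be for A^T A). The largest is λ_max = (13 + sqrt(153))/2 ≈ 12.6847, hence ||A||_2 = sqrt(λ_max) = sqrt((13 + sqrt(153))/2) ≈ 3.5616.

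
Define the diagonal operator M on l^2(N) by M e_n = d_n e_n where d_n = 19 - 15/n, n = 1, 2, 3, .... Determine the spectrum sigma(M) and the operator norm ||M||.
sigma(M) = {19 - 15/n : n ≥ 1} ∪ {19}; ||M|| = 19

A bounded diagonal operator on l^2 with diagonal entries d_n has spectrum equal to the closure of {d_n : n ≥ 1}: every d_n is an eigenvalue (with eigenvector e_n), so {d_n} ⊂ sigma(M); the spectrum is closed, so its closure is too; and for lambda not in the closure, (M - lambda I) has bounded inverse (the diagonal entries 1/(d_n - lambda) are bounded). For our sequence d_n = 19 - 15/n, n = 1, 2, 3, ...:
  - {d_n} = {19 - 15/n : n ≥ 1}; the only limit point is 19
  - closure = {19 - 15/n : n ≥ 1} ∪ {19}
For the norm: a diagonal operator has ||M|| = sup_n |d_n|. Here d_n = 19 - 15/n increases monotonically from d_1 = 4 toward 19, with all terms in [4, 19); so sup_n |d_n| = 19 (the supremum is the limit, not attained). So ||M|| = 19.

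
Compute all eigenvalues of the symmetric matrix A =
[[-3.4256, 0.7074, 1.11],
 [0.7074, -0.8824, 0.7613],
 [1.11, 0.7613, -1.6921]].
sigma(A) ≈ {-4, -2, 0}

A is real symmetric, so its spectrum consists of real eigenvalues. Expanding the characteristic polynomial of the displayed matrix gives
  det(λ I - A) = p(λ) = λ^3 + (6)λ^2 + (8)λ + (0).
Solving p(λ) = 0 yields eigenvalues ≈ -4, -2, 0. (A is shown rounded to 4 decimals, so these recover the underlying integer eigenvalues to within that precision.)
Verification: the trace of A = -6 equals the sum of eigenvalues -6, and det(A) ≈ 0.0001 matches the eigenvalue product 0.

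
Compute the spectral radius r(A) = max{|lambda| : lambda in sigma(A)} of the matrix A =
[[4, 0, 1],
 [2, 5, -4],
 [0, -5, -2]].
r(A) ≈ 6.8625

The eigenvalues of A are the roots of its characteristic polynomial. With M = A (coefficients from the trace, the sum of principal 2x2 minors, and det A):
  p(λ) = det(λ I - M) = λ^3 - 7λ^2 - 18λ + 130.
No integer candidate from the rational root theorem (±divisors of 130) is a root, so the roots are irrational. The cubic discriminant is Δ = 56104 > 0, so there are three distinct real roots. p(-5) = -80 and p(-4) = 26 have opposite signs, so a root lies in (-5, -4); Newton's method refines it to λ ≈ -4.2842. p(4) = 10 and p(5) = -10 have opposite signs, so a root lies in (4, 5); Newton's method refines it to λ ≈ 4.4217. p(6) = -14 and p(7) = 4 have opposite signs, so a root lies in (6, 7); Newton's method refines it to λ ≈ 6.8625. Check (Vieta): the three roots sum to 7, matching tr M = 7.
Thus the eigenvalues (to 4 decimals) are -4.2842 (modulus 4.2842); 4.4217 (modulus 4.4217); 6.8625 (modulus 6.8625). The spectral radius is the largest modulus: r(A) ≈ 6.8625. (Cross-check: r(A) ≤ ||A||_2 ≈ 7.5028; equality holds whenever A is normal, though it can also hold for some non-normal A.)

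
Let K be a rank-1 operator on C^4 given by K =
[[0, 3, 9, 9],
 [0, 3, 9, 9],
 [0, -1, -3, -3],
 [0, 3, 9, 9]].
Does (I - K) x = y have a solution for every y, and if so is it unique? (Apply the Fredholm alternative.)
(I - K) is invertible (det(I - K) = -8 ≠ 0), so for every y in C^4 the equation (I - K) x = y has a unique solution.

K has rank 1, so it is an outer product K = u v^T: every row of K is a multiple of one row vector. Reading off the entries, u = (-3, -3, 1, -3) and v = (0, -1, -3, -3) (row i of K equals u_i·v^T). A rank-one matrix u v^T satisfies K u = u (v·u) and kills the (3)-dimensional subspace v^⊥, so its characteristic polynomial is lambda^3 (lambda - v·u) with v·u = tr K = 9. Hence the eigenvalues of I - K are 1 (multiplicity 3) and 1 - (9) = -8, so det(I - K) = -8. (Direct check: I - K =
[[1, -3, -9, -9],
 [0, -2, -9, -9],
 [0, 1, 4, 3],
 [0, -3, -9, -8]]
has determinant -8.) The finite-dimensional Fredholm alternative says: either (I - K) is invertible, or ker(I - K) ≠ {0} and then range(I - K) = ker((I - K)^*)^⊥, with dim ker(I - K) = dim ker((I - K)^*). Since det(I - K) ≠ 0, 1 is not an eigenvalue of K and ker(I - K) = {0}, so we are in the first case: for every y there is a unique x = (I - K)^(-1) y. Explicitly, by the Sherman–Morrison formula, (I - u v^T)^(-1) = I + u v^T/(1 - v·u), i.e. (I - K)^(-1) = I + K/(-8).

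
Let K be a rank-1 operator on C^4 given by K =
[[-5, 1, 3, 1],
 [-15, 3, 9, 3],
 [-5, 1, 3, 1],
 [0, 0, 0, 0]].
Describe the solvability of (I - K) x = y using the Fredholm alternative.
(I - K) is singular (det(I - K) = 0, i.e. 1 ∈ sigma(K)). (I - K) x = y is solvable iff y ⊥ ker((I - K)^*) = span{(-5, 1, 3, 1)}, i.e. iff -5y_1 + y_2 + 3y_3 + y_4 = 0. When solvable, the solutions are x = y + c·(1, 3, 1, 0), c arbitrary (ker(I - K) = span{(1, 3, 1, 0)}, dimension 1).

K has rank 1, so it is an outer product K = u v^T: every row of K is a multiple of one row vector. Reading off the entries, u = (1, 3, 1, 0) and v = (-5, 1, 3, 1) (row i of K equals u_i·v^T). A rank-one matrix u v^T satisfies K u = u (v·u) and kills the (3)-dimensional subspace v^⊥, so its characteristic polynomial is lambda^3 (lambda - v·u) with v·u = tr K = 1. Hence the eigenvalues of I - K are 1 (multiplicity 3) and 1 - (1) = 0, so det(I - K) = 0. (Direct check: I - K =
[[6, -1, -3, -1],
 [15, -2, -9, -3],
 [5, -1, -2, -1],
 [0, 0, 0, 1]]
has determinant 0.) So 1 is an eigenvalue of K and (I - K) is not invertible. The finite-dimensional Fredholm alternative says: either (I - K) is invertible, or ker(I - K) ≠ {0} and then range(I - K) = ker((I - K)^*)^⊥, with dim ker(I - K) = dim ker((I - K)^*). We are in the second case, so we need both kernels. Kernel of I - K: (I - K) u = u - u (v·u) = u - u = 0, so ker(I - K) = span{u} = span{(1, 3, 1, 0)} (it is exactly 1-dimensional because rank(I - K) = 3). Kernel of the adjoint: K is real, so (I - K)^* = I - K^T = I - v u^T, and (I - v u^T) v = v - v (u·v) = 0; hence ker((I - K)^*) = span{v} = span{(-5, 1, 3, 1)}. Therefore (I - K) x = y is solvable iff <y, v> = 0, i.e. iff -5y_1 + y_2 + 3y_3 + y_4 = 0. When this holds, K y = u (v·y) = 0, so (I - K) y = y and x = y is a particular solution; the full solution set is the line x = y + c·u = y + c·(1, 3, 1, 0), c ∈ C.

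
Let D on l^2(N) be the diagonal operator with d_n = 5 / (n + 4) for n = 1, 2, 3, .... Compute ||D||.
||D|| = 1 (attained at n = 1)

For D diagonal, ||D|| = sup_n |d_n| = sup_n 5/(n + 4). This is positive and strictly decreasing in n, so the supremum is attained at n = 1: d_1 = 5/(1 + 4) = 1. Hence ||D|| = 1.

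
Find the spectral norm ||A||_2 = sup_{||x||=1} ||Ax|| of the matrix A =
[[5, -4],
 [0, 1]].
||A||_2 = sqrt((42 + sqrt(1664))/2) ≈ 6.434 (= sqrt(largest eigenvalue of A^T A))

||A||_2 = sigma_max(A) = sqrt(lambda_max(A^T A)). Form the symmetric matrix M = A^T A =
[[25, -20],
 [-20, 17]].
Its characteristic polynomial (trace, determinant of M give the coefficients) is
  p(λ) = det(λ I - M) = λ^2 - 42λ + 25.
For λ^2 - 42λ + 25 the discriminant is 1664. It is nonnegative but not a perfect square, so the roots are real and irrational: λ = (42 ± sqrt(1664))/2 ≈ 41.3961, 0.6039.
So the eigenvalues of A^T A are ≈ 0.6039, 41.3961 (all ≥ 0, as they must be for A^T A). The largest is λ_max = (42 + sqrt(1664))/2 ≈ 41.3961, hence ||A||_2 = sqrt(λ_max) = sqrt((42 + sqrt(1664))/2) ≈ 6.434.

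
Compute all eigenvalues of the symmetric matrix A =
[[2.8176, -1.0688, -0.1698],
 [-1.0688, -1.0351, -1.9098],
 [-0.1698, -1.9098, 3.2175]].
sigma(A) ≈ {-2, 3, 4}

A is real symmetric, so its spectrum consists of real eigenvalues. Expanding the characteristic polynomial of the displayed matrix gives
  det(λ I - A) = p(λ) = λ^3 + (-5)λ^2 + (-2)λ + (24).
Solving p(λ) = 0 yields eigenvalues ≈ -2, 3, 4. (A is shown rounded to 4 decimals, so these recover the underlying integer eigenvalues to within that precision.)
Verification: the trace of A = 5 equals the sum of eigenvalues 5, and det(A) ≈ -23.9994 matches the eigenvalue product -24.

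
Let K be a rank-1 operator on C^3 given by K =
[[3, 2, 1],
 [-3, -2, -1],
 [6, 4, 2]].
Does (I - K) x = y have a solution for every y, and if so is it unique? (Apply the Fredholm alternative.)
(I - K) is invertible (det(I - K) = -2 ≠ 0), so for every y in C^3 the equation (I - K) x = y has a unique solution.

K has rank 1, so it is an outer product K = u v^T: every row of K is a multiple of one row vector. Reading off the entries, u = (1, -1, 2) and v = (3, 2, 1) (row i of K equals u_i·v^T). A rank-one matrix u v^T satisfies K u = u (v·u) and kills the (2)-dimensional subspace v^⊥, so its characteristic polynomial is lambda^2 (lambda - v·u) with v·u = tr K = 3. Hence the eigenvalues of I - K are 1 (multiplicity 2) and 1 - (3) = -2, so det(I - K) = -2. (Direct check: I - K =
[[-2, -2, -1],
 [3, 3, 1],
 [-6, -4, -1]]
has determinant -2.) The finite-dimensional Fredholm alternative says: either (I - K) is invertible, or ker(I - K) ≠ {0} and then range(I - K) = ker((I - K)^*)^⊥, with dim ker(I - K) = dim ker((I - K)^*). Since det(I - K) ≠ 0, 1 is not an eigenvalue of K and ker(I - K) = {0}, so we are in the first case: for every y there is a unique x = (I - K)^(-1) y. Explicitly, by the Sherman–Morrison formula, (I - u v^T)^(-1) = I + u v^T/(1 - v·u), i.e. (I - K)^(-1) = I + K/(-2).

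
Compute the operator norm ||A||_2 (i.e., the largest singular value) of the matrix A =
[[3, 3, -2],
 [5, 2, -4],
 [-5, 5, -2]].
||A||_2 ≈ 8.114 (= sqrt(largest eigenvalue of A^T A))

||A||_2 = sigma_max(A) = sqrt(lambda_max(A^T A)). Form the symmetric matrix M = A^T A =
[[59, -6, -16],
 [-6, 38, -24],
 [-16, -24, 24]].
Its characteristic polynomial (trace, sum of principal 2x2 minors, determinant of M give the coefficients) is
  p(λ) = det(λ I - M) = λ^3 - 121λ^2 + 3702λ - 4624.
No integer candidate from the rational root theorem (±divisors of 4624) is a root, so the roots are irrational. The cubic discriminant is Δ = 1650316868 > 0, so there are three distinct real roots. p(1) = -1042 and p(2) = 2304 have opposite signs, so a root lies in (1, 2); Newton's method refines it to λ ≈ 1.304. p(53) = 570 and p(54) = -88 have opposite signs, so a root lies in (53, 54); Newton's method refines it to λ ≈ 53.8589. p(65) = -594 and p(66) = 128 have opposite signs, so a root lies in (65, 66); Newton's method refines it to λ ≈ 65.837. Check (Vieta): the three roots sum to 121, matching tr M = 121.
So the eigenvalues of A^T A are ≈ 1.304, 53.8589, 65.837 (all ≥ 0, as they must be for A^T A). The largest is λ_max ≈ 65.837, hence ||A||_2 = sqrt(λ_max) ≈ 8.114.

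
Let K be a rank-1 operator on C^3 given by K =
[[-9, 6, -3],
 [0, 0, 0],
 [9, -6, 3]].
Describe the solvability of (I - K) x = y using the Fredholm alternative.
(I - K) is invertible (det(I - K) = 7 ≠ 0), so for every y in C^3 the equation (I - K) x = y has a unique solution.

K has rank 1, so it is an outer product K = u v^T: every row of K is a multiple of one row vector. Reading off the entries, u = (-3, 0, 3) and v = (3, -2, 1) (row i of K equals u_i·v^T). A rank-one matrix u v^T satisfies K u = u (v·u) and kills the (2)-dimensional subspace v^⊥, so its characteristic polynomial is lambda^2 (lambda - v·u) with v·u = tr K = -6. Hence the eigenvalues of I - K are 1 (multiplicity 2) and 1 - (-6) = 7, so det(I - K) = 7. (Direct check: I - K =
[[10, -6, 3],
 [0, 1, 0],
 [-9, 6, -2]]
has determinant 7.) The finite-dimensional Fredholm alternative says: either (I - K) is invertible, or ker(I - K) ≠ {0} and then range(I - K) = ker((I - K)^*)^⊥, with dim ker(I - K) = dim ker((I - K)^*). Since det(I - K) ≠ 0, 1 is not an eigenvalue of K and ker(I - K) = {0}, so we are in the first case: for every y there is a unique x = (I - K)^(-1) y. Explicitly, by the Sherman–Morrison formula, (I - u v^T)^(-1) = I + u v^T/(1 - v·u), i.e. (I - K)^(-1) = I + K/(7).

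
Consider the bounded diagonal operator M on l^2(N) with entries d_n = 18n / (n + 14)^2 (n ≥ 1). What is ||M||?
||M|| = 9/28 (attained at n = 14)

For M diagonal, ||M|| = sup_n |d_n|. Treat f(x) = 18x / (x + 14)^2 for real x > 0. By the quotient rule, f'(x) = 18(14 - x)/(x + 14)^3, which is positive for x < 14 and negative for x > 14. So f has a unique maximum at x = 14, and since 14 is a positive integer, the supremum over n ≥ 1 is attained at n = 14: d_14 = 18·14/(14 + 14)^2 = 18·14/784 = 9/28. Hence ||M|| = 9/28.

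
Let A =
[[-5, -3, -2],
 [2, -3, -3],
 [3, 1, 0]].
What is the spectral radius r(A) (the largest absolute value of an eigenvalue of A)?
r(A) ≈ 5.2147

The eigenvalues of A are the roots of its characteristic polynomial. With M = A (coefficients from the trace, the sum of principal 2x2 minors, and det A):
  p(λ) = det(λ I - M) = λ^3 + 8λ^2 + 30λ + 10.
No integer candidate from the rational root theorem (±divisors of 10) is a root, so the roots are irrational. The cubic discriminant is Δ = -30380 < 0, so there is one real root and a complex-conjugate pair. p(-1) = -13 and p(0) = 10 have opposite signs, so a root lies in (-1, 0); Newton's method refines it to λ ≈ -0.3677. Dividing out (λ - (-0.3677)) leaves approximately λ^2 + 7.6323λ + 27.1933. For λ^2 + 7.6323λ + 27.1933 the discriminant is -50.5219. It is negative, so the remaining roots are the complex-conjugate pair λ ≈ -3.8161 ± 3.5539i. Their product equals the constant term, so |λ|^2 ≈ 27.1933 and |λ| ≈ 5.2147.
Thus the eigenvalues (to 4 decimals) are -0.3677 (modulus 0.3677); -3.8161 ± 3.5539i (modulus 5.2147). The spectral radius is the largest modulus: r(A) ≈ 5.2147. (Cross-check: r(A) ≤ ||A||_2 ≈ 6.8711; equality holds whenever A is normal, though it can also hold for some non-normal A.)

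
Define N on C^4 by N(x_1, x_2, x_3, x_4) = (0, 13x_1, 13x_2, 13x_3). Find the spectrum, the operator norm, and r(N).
sigma(N) = {0}; ||N|| = 13; r(N) = 0. (N is nilpotent with N^4 = 0.)

On C^4, N is a strictly lower-triangular matrix with 13 on the subdiagonal and zeros elsewhere, so its characteristic polynomial is lambda^4 and every eigenvalue is 0: sigma(N) = {0}. For the operator norm, N e_i = 13e_{i+1} for i = 1, ..., 3 and N e_4 = 0, so the singular values of N are 13 (with multiplicity 3) and 0; hence ||N|| = 13. The spectral radius r(N) = max|lambda| = 0. Note ||N|| > r(N) — characteristic of non-normal nilpotent operators. Indeed N^4 = 0.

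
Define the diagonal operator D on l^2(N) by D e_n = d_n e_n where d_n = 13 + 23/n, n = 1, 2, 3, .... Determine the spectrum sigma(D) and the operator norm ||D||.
sigma(D) = {13 + 23/n : n ≥ 1} ∪ {13}; ||D|| = 36

A bounded diagonal operator on l^2 with diagonal entries d_n has spectrum equal to the closure of {d_n : n ≥ 1}: every d_n is an eigenvalue (with eigenvector e_n), so {d_n} ⊂ sigma(D); the spectrum is closed, so its closure is too; and for lambda not in the closure, (D - lambda I) has bounded inverse (the diagonal entries 1/(d_n - lambda) are bounded). For our sequence d_n = 13 + 23/n, n = 1, 2, 3, ...:
  - {d_n} = {13 + 23/n : n ≥ 1}; the only limit point is 13
  - closure = {13 + 23/n : n ≥ 1} ∪ {13}
For the norm: a diagonal operator has ||D|| = sup_n |d_n|. Here d_n = 13 + 23/n is positive and decreasing, so sup_n |d_n| = d_1 = 13 + 23 = 36. So ||D|| = 36.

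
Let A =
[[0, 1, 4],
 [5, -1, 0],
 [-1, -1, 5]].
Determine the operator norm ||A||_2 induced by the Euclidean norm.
||A||_2 ≈ 6.5203 (= sqrt(largest eigenvalue of A^T A))

||A||_2 = sigma_max(A) = sqrt(lambda_max(A^T A)). Form the symmetric matrix M = A^T A =
[[26, -4, -5],
 [-4, 3, -1],
 [-5, -1, 41]].
Its characteristic polynomial (trace, sum of principal 2x2 minors, determinant of M give the coefficients) is
  p(λ) = det(λ I - M) = λ^3 - 70λ^2 + 1225λ - 2401.
No integer candidate from the rational root theorem (±divisors of 2401) is a root, so the roots are irrational. The cubic discriminant is Δ = 256121873 > 0, so there are three distinct real roots. p(2) = -223 and p(3) = 671 have opposite signs, so a root lies in (2, 3); Newton's method refines it to λ ≈ 2.2368. p(25) = 99 and p(26) = -295 have opposite signs, so a root lies in (25, 26); Newton's method refines it to λ ≈ 25.2483. p(42) = -343 and p(43) = 351 have opposite signs, so a root lies in (42, 43); Newton's method refines it to λ ≈ 42.5149. Check (Vieta): the three roots sum to 70, matching tr M = 70.
So the eigenvalues of A^T A are ≈ 2.2368, 25.2483, 42.5149 (all ≥ 0, as they must be for A^T A). The largest is λ_max ≈ 42.5149, hence ||A||_2 = sqrt(λ_max) ≈ 6.5203.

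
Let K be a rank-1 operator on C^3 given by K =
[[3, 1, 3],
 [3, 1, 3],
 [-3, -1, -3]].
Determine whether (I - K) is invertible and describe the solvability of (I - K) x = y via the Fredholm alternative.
(I - K) is singular (det(I - K) = 0, i.e. 1 ∈ sigma(K)). (I - K) x = y is solvable iff y ⊥ ker((I - K)^*) = span{(3, 1, 3)}, i.e. iff 3y_1 + y_2 + 3y_3 = 0. When solvable, the solutions are x = y + c·(1, 1, -1), c arbitrary (ker(I - K) = span{(1, 1, -1)}, dimension 1).

K has rank 1, so it is an outer product K = u v^T: every row of K is a multiple of one row vector. Reading off the entries, u = (1, 1, -1) and v = (3, 1, 3) (row i of K equals u_i·v^T). A rank-one matrix u v^T satisfies K u = u (v·u) and kills the (2)-dimensional subspace v^⊥, so its characteristic polynomial is lambda^2 (lambda - v·u) with v·u = tr K = 1. Hence the eigenvalues of I - K are 1 (multiplicity 2) and 1 - (1) = 0, so det(I - K) = 0. (Direct check: I - K =
[[-2, -1, -3],
 [-3, 0, -3],
 [3, 1, 4]]
has determinant 0.) So 1 is an eigenvalue of K and (I - K) is not invertible. The finite-dimensional Fredholm alternative says: either (I - K) is invertible, or ker(I - K) ≠ {0} and then range(I - K) = ker((I - K)^*)^⊥, with dim ker(I - K) = dim ker((I - K)^*). We are in the second case, so we need both kernels. Kernel of I - K: (I - K) u = u - u (v·u) = u - u = 0, so ker(I - K) = span{u} = span{(1, 1, -1)} (it is exactly 1-dimensional because rank(I - K) = 2). Kernel of the adjoint: K is real, so (I - K)^* = I - K^T = I - v u^T, and (I - v u^T) v = v - v (u·v) = 0; hence ker((I - K)^*) = span{v} = span{(3, 1, 3)}. Therefore (I - K) x = y is solvable iff <y, v> = 0, i.e. iff 3y_1 + y_2 + 3y_3 = 0. When this holds, K y = u (v·y) = 0, so (I - K) y = y and x = y is a particular solution; the full solution set is the line x = y + c·u = y + c·(1, 1, -1), c ∈ C.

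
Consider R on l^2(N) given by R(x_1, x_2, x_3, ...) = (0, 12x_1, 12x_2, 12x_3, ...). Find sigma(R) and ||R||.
sigma(R) = closed disk {z in C : |z| ≤ 12}; ||R|| = 12

Note R = 12·U where U is the unit right shift (U x)_k = x_{k-1} (with x_0 := 0); so ||R|| = 12||U|| and sigma(R) = 12·sigma(U). ||R x||^2 = sum_{k≥1} |12x_k|^2 = 144||x||^2, so ||R|| = 12 and sigma(R) ⊂ {|z| ≤ 12}. For any |lambda| < 12, the equation (R - lambda I) x = 0 forces x_1 = 0, then 12x_k = lambda x_{k+1} ⇒ x = 0, so R has no eigenvalues. But (R - lambda I) is not surjective for |lambda| < 12: solving (R - lambda I) x = e_1 would require x_n proportional to (lambda/12)^(-n), which is not in l^2. So every |lambda| < 12 lies in the residual spectrum. The boundary |lambda| = 12 is in the approximate point spectrum (the spectrum is closed). Hence sigma(R) is the closed disk of radius 12.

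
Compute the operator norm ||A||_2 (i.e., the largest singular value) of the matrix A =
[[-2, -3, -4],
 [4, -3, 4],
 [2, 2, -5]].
||A||_2 ≈ 8.033 (= sqrt(largest eigenvalue of A^T A))

||A||_2 = sigma_max(A) = sqrt(lambda_max(A^T A)). Form the symmetric matrix M = A^T A =
[[24, -2, 14],
 [-2, 22, -10],
 [14, -10, 57]].
Its characteristic polynomial (trace, sum of principal 2x2 minors, determinant of M give the coefficients) is
  p(λ) = det(λ I - M) = λ^3 - 103λ^2 + 2850λ - 23716.
No integer candidate from the rational root theorem (±divisors of 23716) is a root, so the roots are irrational. The cubic discriminant is Δ = 41507060 > 0, so there are three distinct real roots. p(17) = -120 and p(18) = 44 have opposite signs, so a root lies in (17, 18); Newton's method refines it to λ ≈ 17.6631. p(20) = 84 and p(21) = -28 have opposite signs, so a root lies in (20, 21); Newton's method refines it to λ ≈ 20.8072. p(64) = -1060 and p(65) = 984 have opposite signs, so a root lies in (64, 65); Newton's method refines it to λ ≈ 64.5296. Check (Vieta): the three roots sum to 103, matching tr M = 103.
So the eigenvalues of A^T A are ≈ 17.6631, 20.8072, 64.5296 (all ≥ 0, as they must be for A^T A). The largest is λ_max ≈ 64.5296, hence ||A||_2 = sqrt(λ_max) ≈ 8.033.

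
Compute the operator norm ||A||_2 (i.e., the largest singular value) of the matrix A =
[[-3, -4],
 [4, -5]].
||A||_2 = sqrt((66 + sqrt(512))/2) ≈ 6.6569 (= sqrt(largest eigenvalue of A^T A))

||A||_2 = sigma_max(A) = sqrt(lambda_max(A^T A)). Form the symmetric matrix M = A^T A =
[[25, -8],
 [-8, 41]].
Its characteristic polynomial (trace, determinant of M give the coefficients) is
  p(λ) = det(λ I - M) = λ^2 - 66λ + 961.
For λ^2 - 66λ + 961 the discriminant is 512. It is nonnegative but not a perfect square, so the roots are real and irrational: λ = (66 ± sqrt(512))/2 ≈ 44.3137, 21.6863.
So the eigenvalues of A^T A are ≈ 21.6863, 44.3137 (all ≥ 0, as they must be for A^T A). The largest is λ_max = (66 + sqrt(512))/2 ≈ 44.3137, hence ||A||_2 = sqrt(λ_max) = sqrt((66 + sqrt(512))/2) ≈ 6.6569.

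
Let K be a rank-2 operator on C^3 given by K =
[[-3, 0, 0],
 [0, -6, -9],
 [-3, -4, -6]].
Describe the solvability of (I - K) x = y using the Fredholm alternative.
(I - K) is invertible (det(I - K) = 52 ≠ 0), so for every y in C^3 the equation (I - K) x = y has a unique solution.

K has rank 2 and factors as K = U V^T = u1 v1^T + u2 v2^T with u1 = (1, -3, -1), v1 = (0, 2, 3), u2 = (1, 0, 1), v2 = (-3, -2, -3) (multiplying out reproduces the displayed K). The nonzero eigenvalues of U V^T coincide with those of the 2 x 2 matrix G = V^T U = [[v1·u1, v1·u2], [v2·u1, v2·u2]] = [[-9, 3], [6, -6]], and by the Sylvester determinant identity det(I_3 - U V^T) = det(I_2 - V^T U) = det([[10, -3], [-6, 7]]) = (10)(7) - (-3)(-6) = 52. (Direct check: I - K =
[[4, 0, 0],
 [0, 7, 9],
 [3, 4, 7]]
has determinant 52.) The finite-dimensional Fredholm alternative says: either (I - K) is invertible, or ker(I - K) ≠ {0} and then range(I - K) = ker((I - K)^*)^⊥, with dim ker(I - K) = dim ker((I - K)^*). Since det(I - K) ≠ 0, 1 is not an eigenvalue of K and ker(I - K) = {0}, so we are in the first case: for every y there is a unique x = (I - K)^(-1) y. (Explicitly, by the Woodbury identity, (I - U V^T)^(-1) = I + U (I_2 - G)^(-1) V^T.)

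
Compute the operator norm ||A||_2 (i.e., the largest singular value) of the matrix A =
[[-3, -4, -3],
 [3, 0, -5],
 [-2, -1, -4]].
||A||_2 ≈ 7.6172 (= sqrt(largest eigenvalue of A^T A))

||A||_2 = sigma_max(A) = sqrt(lambda_max(A^T A)). Form the symmetric matrix M = A^T A =
[[22, 14, 2],
 [14, 17, 16],
 [2, 16, 50]].
Its characteristic polynomial (trace, sum of principal 2x2 minors, determinant of M give the coefficients) is
  p(λ) = det(λ I - M) = λ^3 - 89λ^2 + 1868λ - 4096.
No integer candidate from the rational root theorem (±divisors of 4096) is a root, so the roots are irrational. The cubic discriminant is Δ = 1820981904 > 0, so there are three distinct real roots. p(2) = -708 and p(3) = 734 have opposite signs, so a root lies in (2, 3); Newton's method refines it to λ ≈ 2.4769. p(28) = 384 and p(29) = -384 have opposite signs, so a root lies in (28, 29); Newton's method refines it to λ ≈ 28.5011. p(58) = -36 and p(59) = 1686 have opposite signs, so a root lies in (58, 59); Newton's method refines it to λ ≈ 58.022. Check (Vieta): the three roots sum to 89, matching tr M = 89.
So the eigenvalues of A^T A are ≈ 2.4769, 28.5011, 58.022 (all ≥ 0, as they must be for A^T A). The largest is λ_max ≈ 58.022, hence ||A||_2 = sqrt(λ_max) ≈ 7.6172.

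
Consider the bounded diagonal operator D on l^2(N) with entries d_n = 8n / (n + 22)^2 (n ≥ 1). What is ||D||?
||D|| = 1/11 (attained at n = 22)

For D diagonal, ||D|| = sup_n |d_n|. Treat f(x) = 8x / (x + 22)^2 for real x > 0. By the quotient rule, f'(x) = 8(22 - x)/(x + 22)^3, which is positive for x < 22 and negative for x > 22. So f has a unique maximum at x = 22, and since 22 is a positive integer, the supremum over n ≥ 1 is attained at n = 22: d_22 = 8·22/(22 + 22)^2 = 8·22/1936 = 1/11. Hence ||D|| = 1/11.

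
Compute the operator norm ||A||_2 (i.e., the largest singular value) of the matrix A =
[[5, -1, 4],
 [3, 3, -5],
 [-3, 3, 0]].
||A||_2 ≈ 7.4605 (= sqrt(largest eigenvalue of A^T A))

||A||_2 = sigma_max(A) = sqrt(lambda_max(A^T A)). Form the symmetric matrix M = A^T A =
[[43, -5, 5],
 [-5, 19, -19],
 [5, -19, 41]].
Its characteristic polynomial (trace, sum of principal 2x2 minors, determinant of M give the coefficients) is
  p(λ) = det(λ I - M) = λ^3 - 103λ^2 + 2948λ - 17424.
No integer candidate from the rational root theorem (±divisors of 17424) is a root, so the roots are irrational. The cubic discriminant is Δ = 595585232 > 0, so there are three distinct real roots. p(7) = -1492 and p(8) = 80 have opposite signs, so a root lies in (7, 8); Newton's method refines it to λ ≈ 7.9465. p(39) = 204 and p(40) = -304 have opposite signs, so a root lies in (39, 40); Newton's method refines it to λ ≈ 39.3943. p(55) = -484 and p(56) = 272 have opposite signs, so a root lies in (55, 56); Newton's method refines it to λ ≈ 55.6591. Check (Vieta): the three roots sum to 103, matching tr M = 103.
So the eigenvalues of A^T A are ≈ 7.9465, 39.3943, 55.6591 (all ≥ 0, as they must be for A^T A). The largest is λ_max ≈ 55.6591, hence ||A||_2 = sqrt(λ_max) ≈ 7.4605.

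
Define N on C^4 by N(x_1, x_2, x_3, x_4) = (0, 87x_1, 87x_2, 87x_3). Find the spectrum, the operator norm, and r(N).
sigma(N) = {0}; ||N|| = 87; r(N) = 0. (N is nilpotent with N^4 = 0.)

On C^4, N is a strictly lower-triangular matrix with 87 on the subdiagonal and zeros elsewhere, so its characteristic polynomial is lambda^4 and every eigenvalue is 0: sigma(N) = {0}. For the operator norm, N e_i = 87e_{i+1} for i = 1, ..., 3 and N e_4 = 0, so the singular values of N are 87 (with multiplicity 3) and 0; hence ||N|| = 87. The spectral radius r(N) = max|lambda| = 0. Note ||N|| > r(N) — characteristic of non-normal nilpotent operators. Indeed N^4 = 0.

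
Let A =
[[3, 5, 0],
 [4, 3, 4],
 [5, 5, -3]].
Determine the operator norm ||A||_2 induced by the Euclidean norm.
||A||_2 ≈ 10.3307 (= sqrt(largest eigenvalue of A^T A))

||A||_2 = sigma_max(A) = sqrt(lambda_max(A^T A)). Form the symmetric matrix M = A^T A =
[[50, 52, 1],
 [52, 59, -3],
 [1, -3, 25]].
Its characteristic polynomial (trace, sum of principal 2x2 minors, determinant of M give the coefficients) is
  p(λ) = det(λ I - M) = λ^3 - 134λ^2 + 2961λ - 5329.
No integer candidate from the rational root theorem (±divisors of 5329) is a root, so the roots are irrational. The cubic discriminant is Δ = 39591178609 > 0, so there are three distinct real roots. p(1) = -2501 and p(2) = 65 have opposite signs, so a root lies in (1, 2); Newton's method refines it to λ ≈ 1.9734. p(25) = 571 and p(26) = -1351 have opposite signs, so a root lies in (25, 26); Newton's method refines it to λ ≈ 25.3034. p(106) = -6071 and p(107) = 2375 have opposite signs, so a root lies in (106, 107); Newton's method refines it to λ ≈ 106.7232. Check (Vieta): the three roots sum to 134, matching tr M = 134.
So the eigenvalues of A^T A are ≈ 1.9734, 25.3034, 106.7232 (all ≥ 0, as they must be for A^T A). The largest is λ_max ≈ 106.7232, hence ||A||_2 = sqrt(λ_max) ≈ 10.3307.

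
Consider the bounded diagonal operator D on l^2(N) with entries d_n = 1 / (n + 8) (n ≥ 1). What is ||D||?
||D|| = 1/9 (attained at n = 1)

For D diagonal, ||D|| = sup_n |d_n| = sup_n 1/(n + 8). This is positive and strictly decreasing in n, so the supremum is attained at n = 1: d_1 = 1/(1 + 8) = 1/9. Hence ||D|| = 1/9.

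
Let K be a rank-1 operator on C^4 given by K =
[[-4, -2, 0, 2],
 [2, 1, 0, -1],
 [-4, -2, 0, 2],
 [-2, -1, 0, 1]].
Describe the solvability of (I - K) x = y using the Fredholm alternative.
(I - K) is invertible (det(I - K) = 3 ≠ 0), so for every y in C^4 the equation (I - K) x = y has a unique solution.

K has rank 1, so it is an outer product K = u v^T: every row of K is a multiple of one row vector. Reading off the entries, u = (2, -1, 2, 1) and v = (-2, -1, 0, 1) (row i of K equals u_i·v^T). A rank-one matrix u v^T satisfies K u = u (v·u) and kills the (3)-dimensional subspace v^⊥, so its characteristic polynomial is lambda^3 (lambda - v·u) with v·u = tr K = -2. Hence the eigenvalues of I - K are 1 (multiplicity 3) and 1 - (-2) = 3, so det(I - K) = 3. (Direct check: I - K =
[[5, 2, 0, -2],
 [-2, 0, 0, 1],
 [4, 2, 1, -2],
 [2, 1, 0, 0]]
has determinant 3.) The finite-dimensional Fredholm alternative says: either (I - K) is invertible, or ker(I - K) ≠ {0} and then range(I - K) = ker((I - K)^*)^⊥, with dim ker(I - K) = dim ker((I - K)^*). Since det(I - K) ≠ 0, 1 is not an eigenvalue of K and ker(I - K) = {0}, so we are in the first case: for every y there is a unique x = (I - K)^(-1) y. Explicitly, by the Sherman–Morrison formula, (I - u v^T)^(-1) = I + u v^T/(1 - v·u), i.e. (I - K)^(-1) = I + K/(3).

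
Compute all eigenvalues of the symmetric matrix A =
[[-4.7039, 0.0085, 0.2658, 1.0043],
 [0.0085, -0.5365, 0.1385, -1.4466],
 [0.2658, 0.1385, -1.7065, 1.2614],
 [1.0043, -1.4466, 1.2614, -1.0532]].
sigma(A) ≈ {-5, -3, -1, 1}

A is real symmetric, so its spectrum consists of real eigenvalues. Expanding the characteristic polynomial of the displayed matrix gives
  det(λ I - A) = p(λ) = λ^4 + (8)λ^3 + (14)λ^2 + (-8)λ + (-15).
Solving p(λ) = 0 yields eigenvalues ≈ -5, -3, -1, 1. (A is shown rounded to 4 decimals, so these recover the underlying integer eigenvalues to within that precision.)
Verification: the trace of A = -8 equals the sum of eigenvalues -8, and det(A) ≈ -14.9991 matches the eigenvalue product -15.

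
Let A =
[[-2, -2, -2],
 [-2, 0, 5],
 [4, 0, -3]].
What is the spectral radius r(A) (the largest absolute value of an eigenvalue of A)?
r(A) ≈ 4.2053

The eigenvalues of A are the roots of its characteristic polynomial. With M = A (coefficients from the trace, the sum of principal 2x2 minors, and det A):
  p(λ) = det(λ I - M) = λ^3 + 5λ^2 + 10λ + 28.
No integer candidate from the rational root theorem (±divisors of 28) is a root, so the roots are irrational. The cubic discriminant is Δ = -11468 < 0, so there is one real root and a complex-conjugate pair. p(-5) = -22 and p(-4) = 4 have opposite signs, so a root lies in (-5, -4); Newton's method refines it to λ ≈ -4.2053. Dividing out (λ - (-4.2053)) leaves approximately λ^2 + 0.7947λ + 6.6582. For λ^2 + 0.7947λ + 6.6582 the discriminant is -26.0013. It is negative, so the remaining roots are the complex-conjugate pair λ ≈ -0.3973 ± 2.5496i. Their product equals the constant term, so |λ|^2 ≈ 6.6582 and |λ| ≈ 2.5803.
Thus the eigenvalues (to 4 decimals) are -4.2053 (modulus 4.2053); -0.3973 ± 2.5496i (modulus 2.5803). The spectral radius is the largest modulus: r(A) ≈ 4.2053. (Cross-check: r(A) ≤ ||A||_2 ≈ 7.0949; equality holds whenever A is normal, though it can also hold for some non-normal A.)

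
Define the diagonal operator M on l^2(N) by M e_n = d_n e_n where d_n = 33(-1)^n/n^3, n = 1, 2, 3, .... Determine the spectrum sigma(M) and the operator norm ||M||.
sigma(M) = {33(-1)^n/n^3 : n ≥ 1} ∪ {0}; ||M|| = 33

A bounded diagonal operator on l^2 with diagonal entries d_n has spectrum equal to the closure of {d_n : n ≥ 1}: every d_n is an eigenvalue (with eigenvector e_n), so {d_n} ⊂ sigma(M); the spectrum is closed, so its closure is too; and for lambda not in the closure, (M - lambda I) has bounded inverse (the diagonal entries 1/(d_n - lambda) are bounded). For our sequence d_n = 33(-1)^n/n^3, n = 1, 2, 3, ...:
  - {d_n} = {33(-1)^n/n^3 : n ≥ 1}; the only limit point is 0
  - closure = {33(-1)^n/n^3 : n ≥ 1} ∪ {0}
For the norm: a diagonal operator has ||M|| = sup_n |d_n|. Here |d_n| = 33/n^3 is decreasing, so sup_n |d_n| = |d_1| = 33. So ||M|| = 33.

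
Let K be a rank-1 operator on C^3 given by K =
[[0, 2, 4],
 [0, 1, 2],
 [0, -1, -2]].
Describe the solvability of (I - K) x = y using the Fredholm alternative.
(I - K) is invertible (det(I - K) = 2 ≠ 0), so for every y in C^3 the equation (I - K) x = y has a unique solution.

K has rank 1, so it is an outer product K = u v^T: every row of K is a multiple of one row vector. Reading off the entries, u = (-2, -1, 1) and v = (0, -1, -2) (row i of K equals u_i·v^T). A rank-one matrix u v^T satisfies K u = u (v·u) and kills the (2)-dimensional subspace v^⊥, so its characteristic polynomial is lambda^2 (lambda - v·u) with v·u = tr K = -1. Hence the eigenvalues of I - K are 1 (multiplicity 2) and 1 - (-1) = 2, so det(I - K) = 2. (Direct check: I - K =
[[1, -2, -4],
 [0, 0, -2],
 [0, 1, 3]]
has determinant 2.) The finite-dimensional Fredholm alternative says: either (I - K) is invertible, or ker(I - K) ≠ {0} and then range(I - K) = ker((I - K)^*)^⊥, with dim ker(I - K) = dim ker((I - K)^*). Since det(I - K) ≠ 0, 1 is not an eigenvalue of K and ker(I - K) = {0}, so we are in the first case: for every y there is a unique x = (I - K)^(-1) y. Explicitly, by the Sherman–Morrison formula, (I - u v^T)^(-1) = I + u v^T/(1 - v·u), i.e. (I - K)^(-1) = I + K/(2).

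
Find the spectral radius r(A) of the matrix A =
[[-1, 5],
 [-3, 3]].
r(A) = sqrt(12) ≈ 3.4641

The eigenvalues of A are the roots of its characteristic polynomial. With M = A (coefficients from the trace and determinant):
  p(λ) = det(λ I - M) = λ^2 - 2λ + 12.
For λ^2 - 2λ + 12 the discriminant is -44. It is negative, so the roots are the complex-conjugate pair λ = 1 ± (sqrt(44)/2) i ≈ 1 ± 3.3166i. For a conjugate pair the product of the roots equals the constant term, so |λ|^2 = 12 and |λ| = sqrt(12) ≈ 3.4641.
Thus the eigenvalues (to 4 decimals) are 1 ± 3.3166i (modulus 3.4641). The spectral radius is the largest modulus: r(A) = sqrt(12) ≈ 3.4641. (Cross-check: r(A) ≤ ||A||_2 ≈ 6.3592; equality holds whenever A is normal, though it can also hold for some non-normal A.)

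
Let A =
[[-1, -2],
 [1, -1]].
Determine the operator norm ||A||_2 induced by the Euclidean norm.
||A||_2 = sqrt((7 + sqrt(13))/2) ≈ 2.3028 (= sqrt(largest eigenvalue of A^T A))

||A||_2 = sigma_max(A) = sqrt(lambda_max(A^T A)). Form the symmetric matrix M = A^T A =
[[2, 1],
 [1, 5]].
Its characteristic polynomial (trace, determinant of M give the coefficients) is
  p(λ) = det(λ I - M) = λ^2 - 7λ + 9.
For λ^2 - 7λ + 9 the discriminant is 13. It is nonnegative but not a perfect square, so the roots are real and irrational: λ = (7 ± sqrt(13))/2 ≈ 5.3028, 1.6972.
So the eigenvalues of A^T A are ≈ 1.6972, 5.3028 (all ≥ 0, as they must be for A^T A). The largest is λ_max = (7 + sqrt(13))/2 ≈ 5.3028, hence ||A||_2 = sqrt(λ_max) = sqrt((7 + sqrt(13))/2) ≈ 2.3028.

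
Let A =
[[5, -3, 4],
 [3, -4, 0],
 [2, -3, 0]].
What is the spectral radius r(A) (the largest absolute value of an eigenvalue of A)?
r(A) = (5 + sqrt(21))/2 ≈ 4.7913

The eigenvalues of A are the roots of its characteristic polynomial. With M = A (coefficients from the trace, the sum of principal 2x2 minors, and det A):
  p(λ) = det(λ I - M) = λ^3 - λ^2 - 19λ + 4.
By the rational root theorem any rational root is an integer divisor of 4. Testing λ = -4: p(-4) = -64 - 16 + 76 + 4 = 0, so λ = -4 is a root. Dividing out (λ + 4) leaves p(λ) = (λ + 4)(λ^2 - 5λ + 1). For λ^2 - 5λ + 1 the discriminant is 21. It is nonnegative but not a perfect square, so the roots are real and irrational: λ = (5 ± sqrt(21))/2 ≈ 4.7913, 0.2087.
Thus the eigenvalues (to 4 decimals) are 4.7913 (modulus 4.7913); 0.2087 (modulus 0.2087); -4 (modulus 4). The spectral radius is the largest modulus: r(A) = (5 + sqrt(21))/2 ≈ 4.7913. (Cross-check: r(A) ≤ ||A||_2 ≈ 8.8059; equality holds whenever A is normal, though it can also hold for some non-normal A.)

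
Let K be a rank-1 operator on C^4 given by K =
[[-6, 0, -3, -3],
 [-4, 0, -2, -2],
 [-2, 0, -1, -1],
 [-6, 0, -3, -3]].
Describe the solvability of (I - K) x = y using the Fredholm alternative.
(I - K) is invertible (det(I - K) = 11 ≠ 0), so for every y in C^4 the equation (I - K) x = y has a unique solution.

K has rank 1, so it is an outer product K = u v^T: every row of K is a multiple of one row vector. Reading off the entries, u = (-3, -2, -1, -3) and v = (2, 0, 1, 1) (row i of K equals u_i·v^T). A rank-one matrix u v^T satisfies K u = u (v·u) and kills the (3)-dimensional subspace v^⊥, so its characteristic polynomial is lambda^3 (lambda - v·u) with v·u = tr K = -10. Hence the eigenvalues of I - K are 1 (multiplicity 3) and 1 - (-10) = 11, so det(I - K) = 11. (Direct check: I - K =
[[7, 0, 3, 3],
 [4, 1, 2, 2],
 [2, 0, 2, 1],
 [6, 0, 3, 4]]
has determinant 11.) The finite-dimensional Fredholm alternative says: either (I - K) is invertible, or ker(I - K) ≠ {0} and then range(I - K) = ker((I - K)^*)^⊥, with dim ker(I - K) = dim ker((I - K)^*). Since det(I - K) ≠ 0, 1 is not an eigenvalue of K and ker(I - K) = {0}, so we are in the first case: for every y there is a unique x = (I - K)^(-1) y. Explicitly, by the Sherman–Morrison formula, (I - u v^T)^(-1) = I + u v^T/(1 - v·u), i.e. (I - K)^(-1) = I + K/(11).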